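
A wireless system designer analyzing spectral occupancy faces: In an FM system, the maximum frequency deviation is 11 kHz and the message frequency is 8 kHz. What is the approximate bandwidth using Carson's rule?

Carson's rule: BW = 2*(delta_f + f_m)
= 2*(11 + 8) kHz = 38 kHz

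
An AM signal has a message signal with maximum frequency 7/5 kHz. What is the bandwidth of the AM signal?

In AM (double-sideband), the bandwidth is twice the message frequency.
BW = 2 * f_m = 2 * 7/5 kHz = 14/5 kHz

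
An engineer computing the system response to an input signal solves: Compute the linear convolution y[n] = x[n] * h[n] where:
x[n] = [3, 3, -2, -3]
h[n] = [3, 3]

y[n] = sum_k x[k]*h[n-k]. Output length = len(x) + len(h) - 1 = 4 + 2 - 1 = 5.
y[0] = 3*3 = 9
y[1] = 3*3 + 3*3 = 18
y[2] = -2*3 + 3*3 = 3
y[3] = -3*3 + -2*3 = -15
y[4] = -3*3 = -9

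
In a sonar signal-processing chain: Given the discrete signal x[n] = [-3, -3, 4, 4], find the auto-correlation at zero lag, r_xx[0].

The auto-correlation at zero lag r_xx[0] equals the signal energy.
r_xx[0] = sum of x[n]^2 = (-3)^2 + (-3)^2 + 4^2 + 4^2
= 9 + 9 + 16 + 16 = 50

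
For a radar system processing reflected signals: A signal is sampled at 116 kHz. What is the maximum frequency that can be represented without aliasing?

The maximum frequency that can be represented without aliasing
is the Nyquist frequency: f_max = f_s / 2 = 116 kHz / 2 = 58 kHz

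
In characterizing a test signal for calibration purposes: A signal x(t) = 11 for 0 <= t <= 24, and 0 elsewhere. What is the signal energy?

Energy = integral of |x(t)|^2 dt over the signal duration
= 11^2 * 24 = 121 * 24 = 2904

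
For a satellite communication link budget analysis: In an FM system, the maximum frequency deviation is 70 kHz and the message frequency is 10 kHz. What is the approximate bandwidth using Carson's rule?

Carson's rule: BW = 2*(delta_f + f_m)
= 2*(70 + 10) kHz = 160 kHz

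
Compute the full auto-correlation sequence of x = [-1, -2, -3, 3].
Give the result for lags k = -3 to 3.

r_xx[k] = sum_m x[m]*x[m+k], indexed from 0, for k = -3 to 3:
  r_xx[-3] = x[3]*x[0] = -3
  r_xx[-2] = x[2]*x[0] + x[3]*x[1] = -3
  r_xx[-1] = x[1]*x[0] + x[2]*x[1] + x[3]*x[2] = -1
  r_xx[0] = x[0]*x[0] + x[1]*x[1] + x[2]*x[2] + x[3]*x[3] = 23
  r_xx[1] = x[0]*x[1] + x[1]*x[2] + x[2]*x[3] = -1
  r_xx[2] = x[0]*x[2] + x[1]*x[3] = -3
  r_xx[3] = x[0]*x[3] = -3
r_xx = [-3, -3, -1, 23, -1, -3, -3]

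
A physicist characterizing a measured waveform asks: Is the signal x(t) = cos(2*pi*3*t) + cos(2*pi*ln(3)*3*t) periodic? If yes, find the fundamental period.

f1 = 3 Hz, f2 = 3*ln(3) Hz
Ratio f2/f1 = ln(3), which is irrational.
Since the frequency ratio is irrational, no common period exists.
The signal is not periodic.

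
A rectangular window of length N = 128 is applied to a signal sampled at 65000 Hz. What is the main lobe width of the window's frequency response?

For a rectangular window of length N,
the main lobe width in frequency is 2*f_s/N.
= 2*65000/128 = 8125/8 Hz
This determines the minimum frequency separation for resolving two sinusoids.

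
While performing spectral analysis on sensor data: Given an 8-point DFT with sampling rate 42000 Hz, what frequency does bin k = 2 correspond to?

The frequency of DFT bin k is: f_k = k * f_s / N
f_2 = 2 * 42000 / 8 = 10500 Hz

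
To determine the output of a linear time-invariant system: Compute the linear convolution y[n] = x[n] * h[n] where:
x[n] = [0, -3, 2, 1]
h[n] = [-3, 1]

y[n] = sum_k x[k]*h[n-k]. Output length = len(x) + len(h) - 1 = 4 + 2 - 1 = 5.
y[0] = 0*-3 = 0
y[1] = -3*-3 + 0*1 = 9
y[2] = 2*-3 + -3*1 = -9
y[3] = 1*-3 + 2*1 = -1
y[4] = 1*1 = 1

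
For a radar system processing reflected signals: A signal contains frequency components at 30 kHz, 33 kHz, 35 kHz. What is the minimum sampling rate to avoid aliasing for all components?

The highest frequency component is f_max = 35 kHz.
Nyquist rate = 2 * f_max = 2 * 35 kHz = 70 kHz.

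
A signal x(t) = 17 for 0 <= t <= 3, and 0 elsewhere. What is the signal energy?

Energy = integral of |x(t)|^2 dt over the signal duration
= 17^2 * 3 = 289 * 3 = 867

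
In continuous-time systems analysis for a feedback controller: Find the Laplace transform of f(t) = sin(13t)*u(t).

Standard pair: sin(wt)*u(t) <-> w/(s^2+w^2)
With w = 13: L{sin(13t)*u(t)} = 13/(s^2+169)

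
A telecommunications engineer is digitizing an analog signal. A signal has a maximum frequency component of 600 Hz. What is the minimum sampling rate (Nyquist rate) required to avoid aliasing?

By the Nyquist-Shannon sampling theorem,
the minimum sampling rate (Nyquist rate) must be at least 2 * f_max.
Nyquist rate = 2 * 600 Hz = 1200 Hz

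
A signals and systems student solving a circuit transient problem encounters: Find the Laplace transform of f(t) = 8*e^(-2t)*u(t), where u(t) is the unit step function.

Standard Laplace transform pair:
e^(-at)*u(t) <-> 1/(s+a)
With a = 2: L{8*e^(-2t)*u(t)} = 8/(s+2), ROC: Re(s) > -2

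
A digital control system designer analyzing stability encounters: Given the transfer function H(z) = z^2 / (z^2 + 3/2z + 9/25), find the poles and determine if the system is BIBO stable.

Poles are roots of the denominator: z^2 + 3/2z + 9/25 = 0.
Quadratic formula: z = [-(3/2) +/- sqrt((3/2)^2 - 4*(9/25))] / 2
Discriminant = 9/4 - 36/25 = 81/100; sqrt = 9/10.
z = (-3/2 +/- 9/10) / 2 => z = -3/10 or z = -6/5.
|p1| = 6/5, |p2| = 3/10.
For BIBO stability, all poles must lie inside the unit circle (|p| < 1).
System is UNSTABLE since at least one |p| >= 1.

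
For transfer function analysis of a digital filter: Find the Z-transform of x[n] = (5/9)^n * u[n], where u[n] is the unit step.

The Z-transform of a^n * u[n] is z/(z-a) for |z| > |a|.
Here a = 5/9, so X(z) = z/(z - (5/9)) = 9z/(9z - 5)
ROC: |z| > 5/9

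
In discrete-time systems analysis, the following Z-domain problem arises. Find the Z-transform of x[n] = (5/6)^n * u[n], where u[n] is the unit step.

The Z-transform of a^n * u[n] is z/(z-a) for |z| > |a|.
Here a = 5/6, so X(z) = z/(z - (5/6)) = 6z/(6z - 5)
ROC: |z| > 5/6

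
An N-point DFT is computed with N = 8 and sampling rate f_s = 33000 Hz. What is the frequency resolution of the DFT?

DFT frequency resolution = f_s / N
= 33000 / 8 = 4125 Hz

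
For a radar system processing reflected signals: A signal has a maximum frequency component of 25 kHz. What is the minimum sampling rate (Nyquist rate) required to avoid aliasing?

By the Nyquist-Shannon sampling theorem,
the minimum sampling rate (Nyquist rate) must be at least 2 * f_max.
Nyquist rate = 2 * 25 kHz = 50 kHz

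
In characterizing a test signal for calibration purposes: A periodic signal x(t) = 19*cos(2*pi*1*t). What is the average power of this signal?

Average power of A*cos(wt) is A^2/2.
P = 19^2 / 2 = 361/2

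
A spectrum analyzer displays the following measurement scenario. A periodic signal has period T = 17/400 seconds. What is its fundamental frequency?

The fundamental frequency is the reciprocal of the period.
f = 1/T = 1/(17/400) = 400/17 Hz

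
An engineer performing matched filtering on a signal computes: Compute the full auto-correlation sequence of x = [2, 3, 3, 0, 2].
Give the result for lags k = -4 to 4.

r_xx[k] = sum_m x[m]*x[m+k], indexed from 0, for k = -4 to 4:
  r_xx[-4] = x[4]*x[0] = 4
  r_xx[-3] = x[3]*x[0] + x[4]*x[1] = 6
  r_xx[-2] = x[2]*x[0] + x[3]*x[1] + x[4]*x[2] = 12
  r_xx[-1] = x[1]*x[0] + x[2]*x[1] + x[3]*x[2] + x[4]*x[3] = 15
  r_xx[0] = x[0]*x[0] + x[1]*x[1] + x[2]*x[2] + x[3]*x[3] + x[4]*x[4] = 26
  r_xx[1] = x[0]*x[1] + x[1]*x[2] + x[2]*x[3] + x[3]*x[4] = 15
  r_xx[2] = x[0]*x[2] + x[1]*x[3] + x[2]*x[4] = 12
  r_xx[3] = x[0]*x[3] + x[1]*x[4] = 6
  r_xx[4] = x[0]*x[4] = 4
r_xx = [4, 6, 12, 15, 26, 15, 12, 6, 4]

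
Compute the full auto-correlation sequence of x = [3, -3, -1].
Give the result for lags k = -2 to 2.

r_xx[k] = sum_m x[m]*x[m+k], indexed from 0, for k = -2 to 2:
  r_xx[-2] = x[2]*x[0] = -3
  r_xx[-1] = x[1]*x[0] + x[2]*x[1] = -6
  r_xx[0] = x[0]*x[0] + x[1]*x[1] + x[2]*x[2] = 19
  r_xx[1] = x[0]*x[1] + x[1]*x[2] = -6
  r_xx[2] = x[0]*x[2] = -3
r_xx = [-3, -6, 19, -6, -3]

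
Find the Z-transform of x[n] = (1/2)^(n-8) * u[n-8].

Time-shifting property: if X(z) = Z{x[n]}, then Z{x[n-d]} = z^(-d) * X(z)
X(z) = z/(z - 1/2) for x[n] = (1/2)^n * u[n]
Z{x[n-8]} = z^(-8) * z/(z - 1/2) = z^(-7)/(z - 1/2)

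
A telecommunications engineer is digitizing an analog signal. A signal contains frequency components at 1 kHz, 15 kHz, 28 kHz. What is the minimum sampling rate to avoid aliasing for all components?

The highest frequency component is f_max = 28 kHz.
Nyquist rate = 2 * f_max = 2 * 28 kHz = 56 kHz.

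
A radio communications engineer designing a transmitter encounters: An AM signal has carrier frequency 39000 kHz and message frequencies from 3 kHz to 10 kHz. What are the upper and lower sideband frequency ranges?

Upper sideband (USB) = fc + [fm_low, fm_high] = 39000 + [3, 10] = [39003, 39010] kHz
Lower sideband (LSB) = fc - [fm_high, fm_low] = 39000 - [10, 3] = [38990, 38997] kHz
Total occupied spectrum: 38990 kHz to 39010 kHz (plus carrier at 39000 kHz)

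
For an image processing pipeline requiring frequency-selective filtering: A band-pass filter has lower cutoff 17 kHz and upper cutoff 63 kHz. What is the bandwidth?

Bandwidth = f_high - f_low
= 63 kHz - 17 kHz = 46 kHz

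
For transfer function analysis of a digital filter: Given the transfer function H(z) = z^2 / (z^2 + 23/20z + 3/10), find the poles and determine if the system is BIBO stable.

Poles are roots of the denominator: z^2 + 23/20z + 3/10 = 0.
Quadratic formula: z = [-(23/20) +/- sqrt((23/20)^2 - 4*(3/10))] / 2
Discriminant = 529/400 - 6/5 = 49/400; sqrt = 7/20.
z = (-23/20 +/- 7/20) / 2 => z = -2/5 or z = -3/4.
|p1| = 2/5, |p2| = 3/4.
For BIBO stability, all poles must lie inside the unit circle (|p| < 1).
System is STABLE since both |p| < 1.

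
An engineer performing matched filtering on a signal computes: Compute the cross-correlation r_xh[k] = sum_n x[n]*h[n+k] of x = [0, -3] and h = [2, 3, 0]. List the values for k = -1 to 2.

Both sequences indexed from 0 and zero outside their support.
Lags with overlap: k = -1 to 2.
  r_xh[-1] = x[1]*h[0] = -6
  r_xh[0] = x[0]*h[0] + x[1]*h[1] = -9
  r_xh[1] = x[0]*h[1] + x[1]*h[2] = 0
  r_xh[2] = x[0]*h[2] = 0
r_xh = [-6, -9, 0, 0] (for k = -1, ..., 2)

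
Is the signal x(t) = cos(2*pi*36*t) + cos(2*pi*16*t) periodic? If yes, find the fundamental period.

f1 = 36 Hz, f2 = 16 Hz
Period T1 = 1/36, T2 = 1/16
Ratio T1/T2 = 16/36, which is rational.
The signal is periodic with fundamental period T = 1/GCD(36,16) = 1/4 s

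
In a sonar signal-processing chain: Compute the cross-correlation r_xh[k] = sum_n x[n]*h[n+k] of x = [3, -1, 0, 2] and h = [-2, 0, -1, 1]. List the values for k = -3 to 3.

Both sequences indexed from 0 and zero outside their support.
Lags with overlap: k = -3 to 3.
  r_xh[-3] = x[3]*h[0] = -4
  r_xh[-2] = x[2]*h[0] + x[3]*h[1] = 0
  r_xh[-1] = x[1]*h[0] + x[2]*h[1] + x[3]*h[2] = 0
  r_xh[0] = x[0]*h[0] + x[1]*h[1] + x[2]*h[2] + x[3]*h[3] = -4
  r_xh[1] = x[0]*h[1] + x[1]*h[2] + x[2]*h[3] = 1
  r_xh[2] = x[0]*h[2] + x[1]*h[3] = -4
  r_xh[3] = x[0]*h[3] = 3
r_xh = [-4, 0, 0, -4, 1, -4, 3] (for k = -3, ..., 3)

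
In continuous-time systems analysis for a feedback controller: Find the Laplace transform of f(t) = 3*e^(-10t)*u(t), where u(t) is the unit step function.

Standard Laplace transform pair:
e^(-at)*u(t) <-> 1/(s+a)
With a = 10: L{3*e^(-10t)*u(t)} = 3/(s+10), ROC: Re(s) > -10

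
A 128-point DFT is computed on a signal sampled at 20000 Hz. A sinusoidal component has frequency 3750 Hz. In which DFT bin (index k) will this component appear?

DFT frequency resolution = f_s/N = 20000/128 = 625/4 Hz
Bin index k = f_signal / resolution = 3750 / 625/4 = 24
The signal frequency 3750 Hz falls in DFT bin k = 24.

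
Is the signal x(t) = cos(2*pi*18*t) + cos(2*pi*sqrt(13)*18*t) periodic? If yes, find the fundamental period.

f1 = 18 Hz, f2 = 18*sqrt(13) Hz
Ratio f2/f1 = sqrt(13), which is irrational.
Since the frequency ratio is irrational, no common period exists.
The signal is not periodic.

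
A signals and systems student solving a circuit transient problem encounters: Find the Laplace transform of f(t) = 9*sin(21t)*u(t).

Standard pair: sin(wt)*u(t) <-> w/(s^2+w^2)
With w = 21: L{9*sin(21t)*u(t)} = 189/(s^2+441)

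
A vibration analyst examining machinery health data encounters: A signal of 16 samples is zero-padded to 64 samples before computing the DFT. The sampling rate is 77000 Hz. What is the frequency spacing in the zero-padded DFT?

Original DFT: N = 16, resolution = f_s/N = 77000/16 = 9625/2 Hz
Zero-padded DFT: N = 64, resolution = f_s/N = 77000/64 = 9625/8 Hz
Zero-padding interpolates the spectrum (finer frequency grid)
but does NOT improve the true spectral resolution (ability to resolve close frequencies).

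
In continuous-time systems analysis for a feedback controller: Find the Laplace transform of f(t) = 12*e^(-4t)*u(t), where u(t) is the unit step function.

Standard Laplace transform pair:
e^(-at)*u(t) <-> 1/(s+a)
With a = 4: L{12*e^(-4t)*u(t)} = 12/(s+4), ROC: Re(s) > -4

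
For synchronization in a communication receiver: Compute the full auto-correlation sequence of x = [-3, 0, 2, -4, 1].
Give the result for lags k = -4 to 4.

r_xx[k] = sum_m x[m]*x[m+k], indexed from 0, for k = -4 to 4:
  r_xx[-4] = x[4]*x[0] = -3
  r_xx[-3] = x[3]*x[0] + x[4]*x[1] = 12
  r_xx[-2] = x[2]*x[0] + x[3]*x[1] + x[4]*x[2] = -4
  r_xx[-1] = x[1]*x[0] + x[2]*x[1] + x[3]*x[2] + x[4]*x[3] = -12
  r_xx[0] = x[0]*x[0] + x[1]*x[1] + x[2]*x[2] + x[3]*x[3] + x[4]*x[4] = 30
  r_xx[1] = x[0]*x[1] + x[1]*x[2] + x[2]*x[3] + x[3]*x[4] = -12
  r_xx[2] = x[0]*x[2] + x[1]*x[3] + x[2]*x[4] = -4
  r_xx[3] = x[0]*x[3] + x[1]*x[4] = 12
  r_xx[4] = x[0]*x[4] = -3
r_xx = [-3, 12, -4, -12, 30, -12, -4, 12, -3]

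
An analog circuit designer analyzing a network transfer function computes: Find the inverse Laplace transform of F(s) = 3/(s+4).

Standard pair: k/(s+a) <-> k*e^(-at)*u(t)
With k=3, a=4: f(t) = 3*e^(-4t)*u(t)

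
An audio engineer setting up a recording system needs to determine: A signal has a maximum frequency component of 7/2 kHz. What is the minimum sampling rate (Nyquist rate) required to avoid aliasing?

By the Nyquist-Shannon sampling theorem,
the minimum sampling rate (Nyquist rate) must be at least 2 * f_max.
Nyquist rate = 2 * 7/2 kHz = 7 kHz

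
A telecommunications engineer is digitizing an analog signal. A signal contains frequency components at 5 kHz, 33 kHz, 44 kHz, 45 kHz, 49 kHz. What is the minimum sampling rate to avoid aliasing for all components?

The highest frequency component is f_max = 49 kHz.
Nyquist rate = 2 * f_max = 2 * 49 kHz = 98 kHz.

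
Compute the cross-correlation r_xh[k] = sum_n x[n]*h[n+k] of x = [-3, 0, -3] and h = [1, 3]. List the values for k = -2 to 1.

Both sequences indexed from 0 and zero outside their support.
Lags with overlap: k = -2 to 1.
  r_xh[-2] = x[2]*h[0] = -3
  r_xh[-1] = x[1]*h[0] + x[2]*h[1] = -9
  r_xh[0] = x[0]*h[0] + x[1]*h[1] = -3
  r_xh[1] = x[0]*h[1] = -9
r_xh = [-3, -9, -3, -9] (for k = -2, ..., 1)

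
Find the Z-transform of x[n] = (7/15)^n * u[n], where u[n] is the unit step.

The Z-transform of a^n * u[n] is z/(z-a) for |z| > |a|.
Here a = 7/15, so X(z) = z/(z - (7/15)) = 15z/(15z - 7)
ROC: |z| > 7/15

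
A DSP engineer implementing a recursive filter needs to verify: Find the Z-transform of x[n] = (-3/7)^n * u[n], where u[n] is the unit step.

The Z-transform of a^n * u[n] is z/(z-a) for |z| > |a|.
Here a = -3/7, so X(z) = z/(z - (-3/7)) = 7z/(7z + 3)
ROC: |z| > 3/7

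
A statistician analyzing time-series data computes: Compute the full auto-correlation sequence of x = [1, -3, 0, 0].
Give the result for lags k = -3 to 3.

r_xx[k] = sum_m x[m]*x[m+k], indexed from 0, for k = -3 to 3:
  r_xx[-3] = x[3]*x[0] = 0
  r_xx[-2] = x[2]*x[0] + x[3]*x[1] = 0
  r_xx[-1] = x[1]*x[0] + x[2]*x[1] + x[3]*x[2] = -3
  r_xx[0] = x[0]*x[0] + x[1]*x[1] + x[2]*x[2] + x[3]*x[3] = 10
  r_xx[1] = x[0]*x[1] + x[1]*x[2] + x[2]*x[3] = -3
  r_xx[2] = x[0]*x[2] + x[1]*x[3] = 0
  r_xx[3] = x[0]*x[3] = 0
r_xx = [0, 0, -3, 10, -3, 0, 0]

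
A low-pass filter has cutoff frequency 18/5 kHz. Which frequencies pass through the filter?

A low-pass filter passes all frequencies below the cutoff frequency 18/5 kHz and attenuates higher frequencies.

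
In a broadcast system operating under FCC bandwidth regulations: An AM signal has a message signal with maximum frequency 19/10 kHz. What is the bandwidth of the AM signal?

In AM (double-sideband), the bandwidth is twice the message frequency.
BW = 2 * f_m = 2 * 19/10 kHz = 19/5 kHz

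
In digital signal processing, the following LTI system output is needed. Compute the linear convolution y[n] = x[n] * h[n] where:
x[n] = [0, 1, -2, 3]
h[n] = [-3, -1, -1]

y[n] = sum_k x[k]*h[n-k]. Output length = len(x) + len(h) - 1 = 4 + 3 - 1 = 6.
y[0] = 0*-3 = 0
y[1] = 1*-3 + 0*-1 = -3
y[2] = -2*-3 + 1*-1 + 0*-1 = 5
y[3] = 3*-3 + -2*-1 + 1*-1 = -8
y[4] = 3*-1 + -2*-1 = -1
y[5] = 3*-1 = -3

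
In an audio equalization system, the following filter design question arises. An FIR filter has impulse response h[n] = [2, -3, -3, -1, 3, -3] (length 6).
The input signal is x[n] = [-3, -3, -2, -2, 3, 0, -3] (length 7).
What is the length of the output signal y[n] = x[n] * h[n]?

For linear convolution, the output length is:
len(y) = len(x) + len(h) - 1 = 7 + 6 - 1 = 12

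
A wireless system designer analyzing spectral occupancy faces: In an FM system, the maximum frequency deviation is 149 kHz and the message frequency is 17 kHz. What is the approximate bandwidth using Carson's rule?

Carson's rule: BW = 2*(delta_f + f_m)
= 2*(149 + 17) kHz = 332 kHz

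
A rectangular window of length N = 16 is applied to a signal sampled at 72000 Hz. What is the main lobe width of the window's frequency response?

For a rectangular window of length N,
the main lobe width in frequency is 2*f_s/N.
= 2*72000/16 = 9000 Hz
This determines the minimum frequency separation for resolving two sinusoids.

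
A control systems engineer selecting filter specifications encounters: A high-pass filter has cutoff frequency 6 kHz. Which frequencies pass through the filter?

A high-pass filter passes all frequencies above the cutoff frequency 6 kHz and attenuates lower frequencies.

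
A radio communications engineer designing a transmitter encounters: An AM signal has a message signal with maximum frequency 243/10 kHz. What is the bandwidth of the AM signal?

In AM (double-sideband), the bandwidth is twice the message frequency.
BW = 2 * f_m = 2 * 243/10 kHz = 243/5 kHz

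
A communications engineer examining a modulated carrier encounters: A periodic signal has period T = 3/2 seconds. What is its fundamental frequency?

The fundamental frequency is the reciprocal of the period.
f = 1/T = 1/(3/2) = 2/3 Hz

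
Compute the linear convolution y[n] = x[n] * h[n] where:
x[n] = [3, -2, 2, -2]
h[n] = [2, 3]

y[n] = sum_k x[k]*h[n-k]. Output length = len(x) + len(h) - 1 = 4 + 2 - 1 = 5.
y[0] = 3*2 = 6
y[1] = -2*2 + 3*3 = 5
y[2] = 2*2 + -2*3 = -2
y[3] = -2*2 + 2*3 = 2
y[4] = -2*3 = -6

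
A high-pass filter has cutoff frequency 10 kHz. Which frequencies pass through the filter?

A high-pass filter passes all frequencies above the cutoff frequency 10 kHz and attenuates lower frequencies.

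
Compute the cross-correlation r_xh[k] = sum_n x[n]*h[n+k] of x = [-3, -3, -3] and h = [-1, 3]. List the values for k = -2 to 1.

Both sequences indexed from 0 and zero outside their support.
Lags with overlap: k = -2 to 1.
  r_xh[-2] = x[2]*h[0] = 3
  r_xh[-1] = x[1]*h[0] + x[2]*h[1] = -6
  r_xh[0] = x[0]*h[0] + x[1]*h[1] = -6
  r_xh[1] = x[0]*h[1] = -9
r_xh = [3, -6, -6, -9] (for k = -2, ..., 1)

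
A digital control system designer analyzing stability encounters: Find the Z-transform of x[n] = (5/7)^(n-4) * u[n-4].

Time-shifting property: if X(z) = Z{x[n]}, then Z{x[n-d]} = z^(-d) * X(z)
X(z) = z/(z - 5/7) for x[n] = (5/7)^n * u[n]
Z{x[n-4]} = z^(-4) * z/(z - 5/7) = z^(-3)/(z - 5/7)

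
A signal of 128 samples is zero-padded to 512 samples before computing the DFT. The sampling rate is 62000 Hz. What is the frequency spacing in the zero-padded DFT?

Original DFT: N = 128, resolution = f_s/N = 62000/128 = 3875/8 Hz
Zero-padded DFT: N = 512, resolution = f_s/N = 62000/512 = 3875/32 Hz
Zero-padding interpolates the spectrum (finer frequency grid)
but does NOT improve the true spectral resolution (ability to resolve close frequencies).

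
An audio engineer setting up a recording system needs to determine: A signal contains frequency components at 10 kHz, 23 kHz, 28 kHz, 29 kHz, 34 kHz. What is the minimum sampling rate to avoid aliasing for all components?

The highest frequency component is f_max = 34 kHz.
Nyquist rate = 2 * f_max = 2 * 34 kHz = 68 kHz.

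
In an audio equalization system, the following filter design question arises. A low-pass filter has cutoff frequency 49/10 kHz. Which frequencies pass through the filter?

A low-pass filter passes all frequencies below the cutoff frequency 49/10 kHz and attenuates higher frequencies.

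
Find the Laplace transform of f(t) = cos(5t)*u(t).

Standard pair: cos(wt)*u(t) <-> s/(s^2+w^2)
With w = 5: L{cos(5t)*u(t)} = s/(s^2+25)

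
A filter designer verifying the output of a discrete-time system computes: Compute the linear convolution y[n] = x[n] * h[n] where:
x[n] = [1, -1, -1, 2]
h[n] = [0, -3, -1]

y[n] = sum_k x[k]*h[n-k]. Output length = len(x) + len(h) - 1 = 4 + 3 - 1 = 6.
y[0] = 1*0 = 0
y[1] = -1*0 + 1*-3 = -3
y[2] = -1*0 + -1*-3 + 1*-1 = 2
y[3] = 2*0 + -1*-3 + -1*-1 = 4
y[4] = 2*-3 + -1*-1 = -5
y[5] = 2*-1 = -2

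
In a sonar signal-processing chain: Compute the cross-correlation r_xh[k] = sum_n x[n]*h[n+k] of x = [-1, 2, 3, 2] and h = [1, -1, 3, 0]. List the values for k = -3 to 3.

Both sequences indexed from 0 and zero outside their support.
Lags with overlap: k = -3 to 3.
  r_xh[-3] = x[3]*h[0] = 2
  r_xh[-2] = x[2]*h[0] + x[3]*h[1] = 1
  r_xh[-1] = x[1]*h[0] + x[2]*h[1] + x[3]*h[2] = 5
  r_xh[0] = x[0]*h[0] + x[1]*h[1] + x[2]*h[2] + x[3]*h[3] = 6
  r_xh[1] = x[0]*h[1] + x[1]*h[2] + x[2]*h[3] = 7
  r_xh[2] = x[0]*h[2] + x[1]*h[3] = -3
  r_xh[3] = x[0]*h[3] = 0
r_xh = [2, 1, 5, 6, 7, -3, 0] (for k = -3, ..., 3)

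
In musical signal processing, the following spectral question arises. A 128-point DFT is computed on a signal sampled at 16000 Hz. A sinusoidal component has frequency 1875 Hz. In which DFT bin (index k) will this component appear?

DFT frequency resolution = f_s/N = 16000/128 = 125 Hz
Bin index k = f_signal / resolution = 1875 / 125 = 15
The signal frequency 1875 Hz falls in DFT bin k = 15.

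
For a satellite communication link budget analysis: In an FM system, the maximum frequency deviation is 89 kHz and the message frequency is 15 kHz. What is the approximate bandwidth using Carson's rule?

Carson's rule: BW = 2*(delta_f + f_m)
= 2*(89 + 15) kHz = 208 kHz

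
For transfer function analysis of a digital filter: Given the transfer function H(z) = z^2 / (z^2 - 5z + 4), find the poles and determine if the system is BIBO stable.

Poles are roots of the denominator: z^2 - 5z + 4 = 0.
Quadratic formula: z = [-(-5) +/- sqrt((-5)^2 - 4*(4))] / 2
Discriminant = 25 - 16 = 9; sqrt = 3.
z = (5 +/- 3) / 2 => z = 4 or z = 1.
|p1| = 4, |p2| = 1.
For BIBO stability, all poles must lie inside the unit circle (|p| < 1).
System is UNSTABLE since at least one |p| >= 1.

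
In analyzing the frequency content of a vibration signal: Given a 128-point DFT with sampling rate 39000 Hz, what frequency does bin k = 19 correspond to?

The frequency of DFT bin k is: f_k = k * f_s / N
f_19 = 19 * 39000 / 128 = 92625/16 Hz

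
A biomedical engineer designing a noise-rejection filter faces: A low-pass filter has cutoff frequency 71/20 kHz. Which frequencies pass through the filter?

A low-pass filter passes all frequencies below the cutoff frequency 71/20 kHz and attenuates higher frequencies.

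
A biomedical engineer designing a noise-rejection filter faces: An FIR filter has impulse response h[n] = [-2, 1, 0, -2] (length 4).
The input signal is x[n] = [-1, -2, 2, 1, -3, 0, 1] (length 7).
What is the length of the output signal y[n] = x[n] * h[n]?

For linear convolution, the output length is:
len(y) = len(x) + len(h) - 1 = 7 + 4 - 1 = 10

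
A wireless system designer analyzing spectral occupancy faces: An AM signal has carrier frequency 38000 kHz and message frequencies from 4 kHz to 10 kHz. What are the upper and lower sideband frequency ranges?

Upper sideband (USB) = fc + [fm_low, fm_high] = 38000 + [4, 10] = [38004, 38010] kHz
Lower sideband (LSB) = fc - [fm_high, fm_low] = 38000 - [10, 4] = [37990, 37996] kHz
Total occupied spectrum: 37990 kHz to 38010 kHz (plus carrier at 38000 kHz)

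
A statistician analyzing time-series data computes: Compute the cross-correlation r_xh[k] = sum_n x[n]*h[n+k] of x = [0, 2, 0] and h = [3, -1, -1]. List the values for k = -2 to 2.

Both sequences indexed from 0 and zero outside their support.
Lags with overlap: k = -2 to 2.
  r_xh[-2] = x[2]*h[0] = 0
  r_xh[-1] = x[1]*h[0] + x[2]*h[1] = 6
  r_xh[0] = x[0]*h[0] + x[1]*h[1] + x[2]*h[2] = -2
  r_xh[1] = x[0]*h[1] + x[1]*h[2] = -2
  r_xh[2] = x[0]*h[2] = 0
r_xh = [0, 6, -2, -2, 0] (for k = -2, ..., 2)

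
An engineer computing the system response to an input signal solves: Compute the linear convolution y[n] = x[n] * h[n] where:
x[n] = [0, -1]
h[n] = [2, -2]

y[n] = sum_k x[k]*h[n-k]. Output length = len(x) + len(h) - 1 = 2 + 2 - 1 = 3.
y[0] = 0*2 = 0
y[1] = -1*2 + 0*-2 = -2
y[2] = -1*-2 = 2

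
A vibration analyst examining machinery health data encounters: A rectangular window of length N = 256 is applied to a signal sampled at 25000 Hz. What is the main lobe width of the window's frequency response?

For a rectangular window of length N,
the main lobe width in frequency is 2*f_s/N.
= 2*25000/256 = 3125/16 Hz
This determines the minimum frequency separation for resolving two sinusoids.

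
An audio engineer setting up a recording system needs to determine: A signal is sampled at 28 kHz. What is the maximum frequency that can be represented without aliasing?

The maximum frequency that can be represented without aliasing
is the Nyquist frequency: f_max = f_s / 2 = 28 kHz / 2 = 14 kHz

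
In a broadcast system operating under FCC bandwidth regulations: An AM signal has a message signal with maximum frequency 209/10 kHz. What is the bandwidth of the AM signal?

In AM (double-sideband), the bandwidth is twice the message frequency.
BW = 2 * f_m = 2 * 209/10 kHz = 209/5 kHz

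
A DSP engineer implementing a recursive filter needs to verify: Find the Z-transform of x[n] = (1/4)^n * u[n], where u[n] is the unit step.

The Z-transform of a^n * u[n] is z/(z-a) for |z| > |a|.
Here a = 1/4, so X(z) = z/(z - (1/4)) = 4z/(4z - 1)
ROC: |z| > 1/4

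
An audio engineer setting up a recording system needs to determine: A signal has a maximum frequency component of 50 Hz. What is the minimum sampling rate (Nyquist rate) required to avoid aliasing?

By the Nyquist-Shannon sampling theorem,
the minimum sampling rate (Nyquist rate) must be at least 2 * f_max.
Nyquist rate = 2 * 50 Hz = 100 Hz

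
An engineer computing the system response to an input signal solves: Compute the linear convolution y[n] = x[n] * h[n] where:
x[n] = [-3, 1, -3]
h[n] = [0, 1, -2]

y[n] = sum_k x[k]*h[n-k]. Output length = len(x) + len(h) - 1 = 3 + 3 - 1 = 5.
y[0] = -3*0 = 0
y[1] = 1*0 + -3*1 = -3
y[2] = -3*0 + 1*1 + -3*-2 = 7
y[3] = -3*1 + 1*-2 = -5
y[4] = -3*-2 = 6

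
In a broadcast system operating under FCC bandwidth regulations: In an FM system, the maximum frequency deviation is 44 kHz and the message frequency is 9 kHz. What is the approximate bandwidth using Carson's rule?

Carson's rule: BW = 2*(delta_f + f_m)
= 2*(44 + 9) kHz = 106 kHz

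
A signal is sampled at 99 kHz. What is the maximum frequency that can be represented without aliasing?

The maximum frequency that can be represented without aliasing
is the Nyquist frequency: f_max = f_s / 2 = 99 kHz / 2 = 99/2 kHz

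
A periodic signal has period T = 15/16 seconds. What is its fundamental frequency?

The fundamental frequency is the reciprocal of the period.
f = 1/T = 1/(15/16) = 16/15 Hz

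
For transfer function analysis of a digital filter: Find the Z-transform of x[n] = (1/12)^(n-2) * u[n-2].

Time-shifting property: if X(z) = Z{x[n]}, then Z{x[n-d]} = z^(-d) * X(z)
X(z) = z/(z - 1/12) for x[n] = (1/12)^n * u[n]
Z{x[n-2]} = z^(-2) * z/(z - 1/12) = z^(-1)/(z - 1/12)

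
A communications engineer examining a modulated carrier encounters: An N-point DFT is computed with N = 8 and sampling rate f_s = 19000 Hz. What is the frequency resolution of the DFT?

DFT frequency resolution = f_s / N
= 19000 / 8 = 2375 Hz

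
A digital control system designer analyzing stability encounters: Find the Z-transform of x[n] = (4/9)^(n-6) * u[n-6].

Time-shifting property: if X(z) = Z{x[n]}, then Z{x[n-d]} = z^(-d) * X(z)
X(z) = z/(z - 4/9) for x[n] = (4/9)^n * u[n]
Z{x[n-6]} = z^(-6) * z/(z - 4/9) = z^(-5)/(z - 4/9)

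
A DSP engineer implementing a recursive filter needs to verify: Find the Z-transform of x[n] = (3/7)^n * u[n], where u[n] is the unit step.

The Z-transform of a^n * u[n] is z/(z-a) for |z| > |a|.
Here a = 3/7, so X(z) = z/(z - (3/7)) = 7z/(7z - 3)
ROC: |z| > 3/7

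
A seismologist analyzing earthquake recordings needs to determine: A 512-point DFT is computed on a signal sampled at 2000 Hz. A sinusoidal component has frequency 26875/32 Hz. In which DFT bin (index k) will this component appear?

DFT frequency resolution = f_s/N = 2000/512 = 125/32 Hz
Bin index k = f_signal / resolution = 26875/32 / 125/32 = 215
The signal frequency 26875/32 Hz falls in DFT bin k = 215.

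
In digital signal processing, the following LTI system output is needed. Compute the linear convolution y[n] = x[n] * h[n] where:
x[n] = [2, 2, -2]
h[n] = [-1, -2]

y[n] = sum_k x[k]*h[n-k]. Output length = len(x) + len(h) - 1 = 3 + 2 - 1 = 4.
y[0] = 2*-1 = -2
y[1] = 2*-1 + 2*-2 = -6
y[2] = -2*-1 + 2*-2 = -2
y[3] = -2*-2 = 4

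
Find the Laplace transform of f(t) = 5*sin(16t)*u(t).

Standard pair: sin(wt)*u(t) <-> w/(s^2+w^2)
With w = 16: L{5*sin(16t)*u(t)} = 80/(s^2+256)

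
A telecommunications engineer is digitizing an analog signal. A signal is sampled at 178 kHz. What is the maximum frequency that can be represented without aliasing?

The maximum frequency that can be represented without aliasing
is the Nyquist frequency: f_max = f_s / 2 = 178 kHz / 2 = 89 kHz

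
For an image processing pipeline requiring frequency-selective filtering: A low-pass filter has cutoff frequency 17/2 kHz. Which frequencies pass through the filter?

A low-pass filter passes all frequencies below the cutoff frequency 17/2 kHz and attenuates higher frequencies.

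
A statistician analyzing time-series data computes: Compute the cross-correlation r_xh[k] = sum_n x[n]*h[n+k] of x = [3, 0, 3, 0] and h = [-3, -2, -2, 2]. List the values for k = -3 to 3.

Both sequences indexed from 0 and zero outside their support.
Lags with overlap: k = -3 to 3.
  r_xh[-3] = x[3]*h[0] = 0
  r_xh[-2] = x[2]*h[0] + x[3]*h[1] = -9
  r_xh[-1] = x[1]*h[0] + x[2]*h[1] + x[3]*h[2] = -6
  r_xh[0] = x[0]*h[0] + x[1]*h[1] + x[2]*h[2] + x[3]*h[3] = -15
  r_xh[1] = x[0]*h[1] + x[1]*h[2] + x[2]*h[3] = 0
  r_xh[2] = x[0]*h[2] + x[1]*h[3] = -6
  r_xh[3] = x[0]*h[3] = 6
r_xh = [0, -9, -6, -15, 0, -6, 6] (for k = -3, ..., 3)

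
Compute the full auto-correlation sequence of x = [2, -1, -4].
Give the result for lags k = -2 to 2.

r_xx[k] = sum_m x[m]*x[m+k], indexed from 0, for k = -2 to 2:
  r_xx[-2] = x[2]*x[0] = -8
  r_xx[-1] = x[1]*x[0] + x[2]*x[1] = 2
  r_xx[0] = x[0]*x[0] + x[1]*x[1] + x[2]*x[2] = 21
  r_xx[1] = x[0]*x[1] + x[1]*x[2] = 2
  r_xx[2] = x[0]*x[2] = -8
r_xx = [-8, 2, 21, 2, -8]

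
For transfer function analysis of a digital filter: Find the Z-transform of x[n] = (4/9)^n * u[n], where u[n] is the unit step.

The Z-transform of a^n * u[n] is z/(z-a) for |z| > |a|.
Here a = 4/9, so X(z) = z/(z - (4/9)) = 9z/(9z - 4)
ROC: |z| > 4/9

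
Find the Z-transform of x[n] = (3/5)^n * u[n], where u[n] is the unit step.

The Z-transform of a^n * u[n] is z/(z-a) for |z| > |a|.
Here a = 3/5, so X(z) = z/(z - (3/5)) = 5z/(5z - 3)
ROC: |z| > 3/5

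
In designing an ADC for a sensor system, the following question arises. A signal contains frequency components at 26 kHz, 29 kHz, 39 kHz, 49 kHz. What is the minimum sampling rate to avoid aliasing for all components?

The highest frequency component is f_max = 49 kHz.
Nyquist rate = 2 * f_max = 2 * 49 kHz = 98 kHz.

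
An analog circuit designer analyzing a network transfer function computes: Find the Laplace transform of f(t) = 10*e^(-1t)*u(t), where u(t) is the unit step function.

Standard Laplace transform pair:
e^(-at)*u(t) <-> 1/(s+a)
With a = 1: L{10*e^(-1t)*u(t)} = 10/(s+1), ROC: Re(s) > -1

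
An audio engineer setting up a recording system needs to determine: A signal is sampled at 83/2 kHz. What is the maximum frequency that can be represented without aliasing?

The maximum frequency that can be represented without aliasing
is the Nyquist frequency: f_max = f_s / 2 = 83/2 kHz / 2 = 83/4 kHz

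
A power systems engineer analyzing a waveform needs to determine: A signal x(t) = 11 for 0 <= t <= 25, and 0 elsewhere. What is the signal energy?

Energy = integral of |x(t)|^2 dt over the signal duration
= 11^2 * 25 = 121 * 25 = 3025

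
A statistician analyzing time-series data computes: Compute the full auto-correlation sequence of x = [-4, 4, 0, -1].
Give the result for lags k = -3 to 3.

r_xx[k] = sum_m x[m]*x[m+k], indexed from 0, for k = -3 to 3:
  r_xx[-3] = x[3]*x[0] = 4
  r_xx[-2] = x[2]*x[0] + x[3]*x[1] = -4
  r_xx[-1] = x[1]*x[0] + x[2]*x[1] + x[3]*x[2] = -16
  r_xx[0] = x[0]*x[0] + x[1]*x[1] + x[2]*x[2] + x[3]*x[3] = 33
  r_xx[1] = x[0]*x[1] + x[1]*x[2] + x[2]*x[3] = -16
  r_xx[2] = x[0]*x[2] + x[1]*x[3] = -4
  r_xx[3] = x[0]*x[3] = 4
r_xx = [4, -4, -16, 33, -16, -4, 4]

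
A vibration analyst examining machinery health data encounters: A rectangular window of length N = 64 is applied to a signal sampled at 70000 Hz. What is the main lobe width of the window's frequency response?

For a rectangular window of length N,
the main lobe width in frequency is 2*f_s/N.
= 2*70000/64 = 4375/2 Hz
This determines the minimum frequency separation for resolving two sinusoids.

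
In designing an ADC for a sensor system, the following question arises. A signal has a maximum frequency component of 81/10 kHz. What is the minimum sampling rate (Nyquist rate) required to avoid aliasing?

By the Nyquist-Shannon sampling theorem,
the minimum sampling rate (Nyquist rate) must be at least 2 * f_max.
Nyquist rate = 2 * 81/10 kHz = 81/5 kHz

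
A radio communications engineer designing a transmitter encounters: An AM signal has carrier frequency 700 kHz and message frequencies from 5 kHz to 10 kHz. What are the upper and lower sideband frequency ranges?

Upper sideband (USB) = fc + [fm_low, fm_high] = 700 + [5, 10] = [705, 710] kHz
Lower sideband (LSB) = fc - [fm_high, fm_low] = 700 - [10, 5] = [690, 695] kHz
Total occupied spectrum: 690 kHz to 710 kHz (plus carrier at 700 kHz)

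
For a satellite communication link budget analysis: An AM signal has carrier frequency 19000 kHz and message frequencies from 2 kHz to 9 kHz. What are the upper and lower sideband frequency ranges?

Upper sideband (USB) = fc + [fm_low, fm_high] = 19000 + [2, 9] = [19002, 19009] kHz
Lower sideband (LSB) = fc - [fm_high, fm_low] = 19000 - [9, 2] = [18991, 18998] kHz
Total occupied spectrum: 18991 kHz to 19009 kHz (plus carrier at 19000 kHz)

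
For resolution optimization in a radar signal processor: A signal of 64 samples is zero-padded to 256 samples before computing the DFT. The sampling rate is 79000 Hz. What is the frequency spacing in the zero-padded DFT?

Original DFT: N = 64, resolution = f_s/N = 79000/64 = 9875/8 Hz
Zero-padded DFT: N = 256, resolution = f_s/N = 79000/256 = 9875/32 Hz
Zero-padding interpolates the spectrum (finer frequency grid)
but does NOT improve the true spectral resolution (ability to resolve close frequencies).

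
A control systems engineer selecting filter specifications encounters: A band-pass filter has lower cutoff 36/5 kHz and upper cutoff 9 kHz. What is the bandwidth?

Bandwidth = f_high - f_low
= 9 kHz - 36/5 kHz = 9/5 kHz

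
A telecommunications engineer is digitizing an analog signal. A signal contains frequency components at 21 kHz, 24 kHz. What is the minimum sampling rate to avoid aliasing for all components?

The highest frequency component is f_max = 24 kHz.
Nyquist rate = 2 * f_max = 2 * 24 kHz = 48 kHz.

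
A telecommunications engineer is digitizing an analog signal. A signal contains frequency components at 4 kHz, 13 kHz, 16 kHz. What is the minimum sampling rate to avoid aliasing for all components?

The highest frequency component is f_max = 16 kHz.
Nyquist rate = 2 * f_max = 2 * 16 kHz = 32 kHz.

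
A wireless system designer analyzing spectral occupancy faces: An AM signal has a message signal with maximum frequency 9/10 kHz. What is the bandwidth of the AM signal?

In AM (double-sideband), the bandwidth is twice the message frequency.
BW = 2 * f_m = 2 * 9/10 kHz = 9/5 kHz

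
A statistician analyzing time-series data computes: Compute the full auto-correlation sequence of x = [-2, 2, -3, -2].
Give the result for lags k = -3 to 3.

r_xx[k] = sum_m x[m]*x[m+k], indexed from 0, for k = -3 to 3:
  r_xx[-3] = x[3]*x[0] = 4
  r_xx[-2] = x[2]*x[0] + x[3]*x[1] = 2
  r_xx[-1] = x[1]*x[0] + x[2]*x[1] + x[3]*x[2] = -4
  r_xx[0] = x[0]*x[0] + x[1]*x[1] + x[2]*x[2] + x[3]*x[3] = 21
  r_xx[1] = x[0]*x[1] + x[1]*x[2] + x[2]*x[3] = -4
  r_xx[2] = x[0]*x[2] + x[1]*x[3] = 2
  r_xx[3] = x[0]*x[3] = 4
r_xx = [4, 2, -4, 21, -4, 2, 4]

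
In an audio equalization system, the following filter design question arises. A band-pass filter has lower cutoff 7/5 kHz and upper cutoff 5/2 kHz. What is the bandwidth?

Bandwidth = f_high - f_low
= 5/2 kHz - 7/5 kHz = 11/10 kHz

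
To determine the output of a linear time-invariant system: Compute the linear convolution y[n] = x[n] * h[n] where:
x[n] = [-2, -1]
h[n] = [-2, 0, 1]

y[n] = sum_k x[k]*h[n-k]. Output length = len(x) + len(h) - 1 = 2 + 3 - 1 = 4.
y[0] = -2*-2 = 4
y[1] = -1*-2 + -2*0 = 2
y[2] = -1*0 + -2*1 = -2
y[3] = -1*1 = -1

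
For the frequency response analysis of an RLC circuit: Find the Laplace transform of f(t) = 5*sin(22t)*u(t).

Standard pair: sin(wt)*u(t) <-> w/(s^2+w^2)
With w = 22: L{5*sin(22t)*u(t)} = 110/(s^2+484)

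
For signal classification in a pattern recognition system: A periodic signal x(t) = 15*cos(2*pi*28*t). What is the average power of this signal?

Average power of A*cos(wt) is A^2/2.
P = 15^2 / 2 = 225/2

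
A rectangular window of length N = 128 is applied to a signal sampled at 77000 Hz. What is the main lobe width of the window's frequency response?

For a rectangular window of length N,
the main lobe width in frequency is 2*f_s/N.
= 2*77000/128 = 9625/8 Hz
This determines the minimum frequency separation for resolving two sinusoids.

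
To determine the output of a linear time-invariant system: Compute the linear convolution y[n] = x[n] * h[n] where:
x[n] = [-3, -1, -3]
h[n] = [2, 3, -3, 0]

y[n] = sum_k x[k]*h[n-k]. Output length = len(x) + len(h) - 1 = 3 + 4 - 1 = 6.
y[0] = -3*2 = -6
y[1] = -1*2 + -3*3 = -11
y[2] = -3*2 + -1*3 + -3*-3 = 0
y[3] = -3*3 + -1*-3 + -3*0 = -6
y[4] = -3*-3 + -1*0 = 9
y[5] = -3*0 = 0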